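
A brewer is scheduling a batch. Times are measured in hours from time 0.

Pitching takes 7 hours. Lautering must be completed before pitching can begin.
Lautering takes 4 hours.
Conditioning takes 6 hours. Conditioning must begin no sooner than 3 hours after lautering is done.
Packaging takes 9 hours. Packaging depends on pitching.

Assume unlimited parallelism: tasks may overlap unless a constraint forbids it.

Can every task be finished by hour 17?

Lautering can start immediately at hour 0; it finishes at hour 4.
Conditioning waits on lautering (finishes hour 4, plus 3-hour gap → hour 7), so it starts at hour 7 and finishes at 7 + 6 = hour 13.
After lautering (finishes hour 4), pitching can start at hour 4 and finishes at hour 11.
Packaging waits on pitching (finishes hour 11), so it starts at hour 11 and finishes at 11 + 9 = hour 20.
The earliest everything can be done is hour 20, which is after the deadline of 17, so it is not possible.

No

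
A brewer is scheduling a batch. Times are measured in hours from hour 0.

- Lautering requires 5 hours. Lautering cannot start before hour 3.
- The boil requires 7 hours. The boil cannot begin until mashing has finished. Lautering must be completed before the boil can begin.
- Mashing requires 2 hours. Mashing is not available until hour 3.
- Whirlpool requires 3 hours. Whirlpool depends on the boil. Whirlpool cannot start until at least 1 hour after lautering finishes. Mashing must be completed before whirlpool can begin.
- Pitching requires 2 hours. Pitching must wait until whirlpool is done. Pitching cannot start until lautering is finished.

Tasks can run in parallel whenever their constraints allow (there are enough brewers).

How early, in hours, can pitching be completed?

Lautering waits on its own release at hour 3, so it starts at hour 3 and finishes at 3 + 5 = hour 8.
Mashing waits on its own release at hour 3, so it starts at hour 3 and finishes at 3 + 2 = hour 5.
For the boil: mashing (finishes hour 5); lautering (finishes hour 8). Taking the maximum gives a start of hour 8, and it finishes at 8 + 7 = hour 15.
For whirlpool: the boil (finishes hour 15); lautering (finishes hour 8, plus 1-hour gap → hour 9); mashing (finishes hour 5). Taking the maximum gives a start of hour 15, and it finishes at 15 + 3 = hour 18.
Pitching needs all of whirlpool (finishes hour 18); lautering (finishes hour 8). That puts its earliest start at hour 18; it finishes at 18 + 2 = hour 20.

20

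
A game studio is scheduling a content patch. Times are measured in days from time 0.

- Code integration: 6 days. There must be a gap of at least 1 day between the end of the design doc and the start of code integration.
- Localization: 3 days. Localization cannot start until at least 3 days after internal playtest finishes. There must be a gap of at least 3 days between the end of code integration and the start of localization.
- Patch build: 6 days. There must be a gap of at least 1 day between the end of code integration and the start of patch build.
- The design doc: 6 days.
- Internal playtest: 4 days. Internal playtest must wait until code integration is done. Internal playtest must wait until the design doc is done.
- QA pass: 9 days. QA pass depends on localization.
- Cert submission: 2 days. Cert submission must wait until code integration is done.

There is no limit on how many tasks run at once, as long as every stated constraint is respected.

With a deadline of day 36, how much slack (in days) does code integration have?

4

Nothing blocks the design doc, so it runs from day 0 to day 6.
After the design doc (finishes day 6, plus 1-day gap → day 7), code integration can start at day 7 and finishes at day 13.

Working backward from the deadline:
To finish by day 36, QA pass (duration 9) must start no later than day 27.
Localization must finish before QA pass (must start by day 27). With a 3-day duration, localization must start by 27 − 3 = day 24.
Since localization (must start by day 24, minus 3-day gap → day 21) depends on it, internal playtest must finish by day 21. Backing off its 4-day duration gives a latest start of day 17.
Cert submission must finish by day 36; it takes 2 days, so it must start by 36 − 2 = day 34.
Patch build must finish by day 36; it takes 6 days, so it must start by 36 − 6 = day 30.
Code integration must finish in time for internal playtest (must start by day 17); localization (must start by day 24, minus 3-day gap → day 21); cert submission (must start by day 34); patch build (must start by day 30, minus 1-day gap → day 29). The tightest is day 17, so code integration must start by 17 − 6 = day 11.
So code integration can start as early as day 7 and as late as day 11, giving 11 − 7 = 4 days of slack.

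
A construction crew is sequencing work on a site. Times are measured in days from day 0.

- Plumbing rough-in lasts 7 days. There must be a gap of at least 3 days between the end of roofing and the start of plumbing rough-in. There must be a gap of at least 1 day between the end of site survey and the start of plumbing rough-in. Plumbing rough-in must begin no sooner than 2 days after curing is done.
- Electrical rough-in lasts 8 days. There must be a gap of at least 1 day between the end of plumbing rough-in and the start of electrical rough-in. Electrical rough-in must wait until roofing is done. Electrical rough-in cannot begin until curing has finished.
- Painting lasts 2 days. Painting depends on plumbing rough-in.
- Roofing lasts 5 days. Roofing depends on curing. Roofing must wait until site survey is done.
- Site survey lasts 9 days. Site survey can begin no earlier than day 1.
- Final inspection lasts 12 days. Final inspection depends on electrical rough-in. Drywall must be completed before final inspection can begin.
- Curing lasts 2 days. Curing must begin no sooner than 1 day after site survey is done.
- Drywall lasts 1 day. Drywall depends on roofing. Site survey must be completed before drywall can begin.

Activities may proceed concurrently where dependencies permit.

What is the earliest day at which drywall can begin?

18

Site survey waits on its own release at day 1, so it starts at day 1 and finishes at 1 + 9 = day 10.
After site survey (finishes day 10, plus 1-day gap → day 11), curing can start at day 11 and finishes at day 13.
Roofing has to wait for curing (finishes day 13); site survey (finishes day 10). The latest of these is day 13, so roofing runs day 13 to 13 + 5 = day 18.
Drywall waits on roofing (finishes day 18); site survey (finishes day 10). The latest of these is day 18, which is the earliest drywall can start.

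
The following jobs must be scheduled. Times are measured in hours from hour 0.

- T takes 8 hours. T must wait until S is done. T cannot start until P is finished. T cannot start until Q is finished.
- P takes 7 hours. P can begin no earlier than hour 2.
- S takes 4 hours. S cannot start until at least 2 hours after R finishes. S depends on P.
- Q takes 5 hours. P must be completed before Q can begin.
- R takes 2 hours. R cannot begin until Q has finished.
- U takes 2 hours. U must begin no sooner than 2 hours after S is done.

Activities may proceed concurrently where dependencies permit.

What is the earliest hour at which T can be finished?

30

After its own release at hour 2, P can start at hour 2 and finishes at hour 9.
Q cannot begin until P (finishes hour 9). It runs from hour 9 to 9 + 5 = hour 14.
After Q (finishes hour 14), R can start at hour 14 and finishes at hour 16.
S has to wait for R (finishes hour 16, plus 2-hour gap → hour 18); P (finishes hour 9). The latest of these is hour 18, so S runs hour 18 to 18 + 4 = hour 22.
T needs all of S (finishes hour 22); P (finishes hour 9); Q (finishes hour 14). That puts its earliest start at hour 22; it finishes at 22 + 8 = hour 30.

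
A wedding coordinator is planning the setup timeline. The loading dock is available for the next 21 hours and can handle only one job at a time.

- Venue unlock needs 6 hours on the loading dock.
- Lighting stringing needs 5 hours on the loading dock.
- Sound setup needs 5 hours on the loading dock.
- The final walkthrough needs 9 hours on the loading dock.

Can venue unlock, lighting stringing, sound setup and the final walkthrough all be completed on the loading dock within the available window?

Running back to back, the jobs need 6 + 5 + 5 + 9 = 25 hours on the loading dock.
Since 25 > 21, they cannot all fit.

No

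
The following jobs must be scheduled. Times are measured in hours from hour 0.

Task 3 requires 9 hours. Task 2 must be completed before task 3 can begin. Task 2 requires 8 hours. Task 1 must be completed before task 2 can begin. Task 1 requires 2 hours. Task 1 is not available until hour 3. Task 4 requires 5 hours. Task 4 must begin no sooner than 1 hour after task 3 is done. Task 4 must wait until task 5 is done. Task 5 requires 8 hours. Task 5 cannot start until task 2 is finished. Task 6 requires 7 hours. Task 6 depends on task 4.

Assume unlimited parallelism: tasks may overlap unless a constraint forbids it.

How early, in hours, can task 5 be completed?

Task 1 cannot begin until its own release at hour 3. It runs from hour 3 to 3 + 2 = hour 5.
Task 2 waits on task 1 (finishes hour 5), so it starts at hour 5 and finishes at 5 + 8 = hour 13.
After task 2 (finishes hour 13), task 5 can start at hour 13 and finishes at hour 21.

21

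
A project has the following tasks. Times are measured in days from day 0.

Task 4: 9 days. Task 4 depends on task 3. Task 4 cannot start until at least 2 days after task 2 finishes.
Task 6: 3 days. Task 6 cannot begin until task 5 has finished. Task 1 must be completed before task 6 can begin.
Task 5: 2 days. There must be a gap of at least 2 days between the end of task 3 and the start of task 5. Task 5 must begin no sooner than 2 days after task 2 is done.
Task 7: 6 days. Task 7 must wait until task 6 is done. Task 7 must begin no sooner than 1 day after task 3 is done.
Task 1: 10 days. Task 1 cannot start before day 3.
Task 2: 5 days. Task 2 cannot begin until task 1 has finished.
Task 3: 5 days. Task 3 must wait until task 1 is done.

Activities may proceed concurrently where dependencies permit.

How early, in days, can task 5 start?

20

After its own release at day 3, task 1 can start at day 3 and finishes at day 13.
Task 3 cannot begin until task 1 (finishes day 13). It runs from day 13 to 13 + 5 = day 18.
Task 2 cannot begin until task 1 (finishes day 13). It runs from day 13 to 13 + 5 = day 18.
Task 5 waits on task 3 (finishes day 18, plus 2-day gap → day 20); task 2 (finishes day 18, plus 2-day gap → day 20). The latest of these is day 20, which is the earliest task 5 can start.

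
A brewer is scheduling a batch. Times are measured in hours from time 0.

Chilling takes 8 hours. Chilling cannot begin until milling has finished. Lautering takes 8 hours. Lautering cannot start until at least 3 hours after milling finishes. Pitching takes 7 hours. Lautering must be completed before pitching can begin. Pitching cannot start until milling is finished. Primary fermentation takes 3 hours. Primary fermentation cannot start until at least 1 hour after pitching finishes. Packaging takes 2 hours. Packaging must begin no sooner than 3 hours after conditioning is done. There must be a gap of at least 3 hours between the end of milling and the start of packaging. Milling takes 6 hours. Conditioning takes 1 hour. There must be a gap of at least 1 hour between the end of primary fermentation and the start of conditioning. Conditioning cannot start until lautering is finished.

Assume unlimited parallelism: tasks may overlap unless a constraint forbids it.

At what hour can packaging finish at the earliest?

35

Nothing blocks milling, so it runs from hour 0 to hour 6.
Lautering waits on milling (finishes hour 6, plus 3-hour gap → hour 9), so it starts at hour 9 and finishes at 9 + 8 = hour 17.
Pitching has to wait for lautering (finishes hour 17); milling (finishes hour 6). The latest of these is hour 17, so pitching runs hour 17 to 17 + 7 = hour 24.
After pitching (finishes hour 24, plus 1-hour gap → hour 25), primary fermentation can start at hour 25 and finishes at hour 28.
Conditioning cannot start until primary fermentation (finishes hour 28, plus 1-hour gap → hour 29); lautering (finishes hour 17). The controlling bound is hour 29, so conditioning finishes at 29 + 1 = hour 30.
Packaging needs all of conditioning (finishes hour 30, plus 3-hour gap → hour 33); milling (finishes hour 6, plus 3-hour gap → hour 9). That puts its earliest start at hour 33; it finishes at 33 + 2 = hour 35.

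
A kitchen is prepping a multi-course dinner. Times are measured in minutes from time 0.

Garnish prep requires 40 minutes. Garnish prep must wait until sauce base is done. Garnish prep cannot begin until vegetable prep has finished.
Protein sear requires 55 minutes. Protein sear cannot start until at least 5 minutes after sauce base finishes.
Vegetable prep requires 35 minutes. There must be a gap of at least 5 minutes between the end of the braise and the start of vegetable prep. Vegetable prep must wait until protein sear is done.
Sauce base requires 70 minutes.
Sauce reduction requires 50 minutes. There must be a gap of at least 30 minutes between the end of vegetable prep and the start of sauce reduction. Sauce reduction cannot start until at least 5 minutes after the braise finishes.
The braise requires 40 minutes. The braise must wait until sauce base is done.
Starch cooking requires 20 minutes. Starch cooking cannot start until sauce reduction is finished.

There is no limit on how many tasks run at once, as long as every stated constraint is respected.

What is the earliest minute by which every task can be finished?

Nothing blocks sauce base, so it runs from minute 0 to minute 70.
After sauce base (finishes minute 70, plus 5-minute gap → minute 75), protein sear can start at minute 75 and finishes at minute 130.
The braise cannot begin until sauce base (finishes minute 70). It runs from minute 70 to 70 + 40 = minute 110.
For vegetable prep: the braise (finishes minute 110, plus 5-minute gap → minute 115); protein sear (finishes minute 130). Taking the maximum gives a start of minute 130, and it finishes at 130 + 35 = minute 165.
For garnish prep: sauce base (finishes minute 70); vegetable prep (finishes minute 165). Taking the maximum gives a start of minute 165, and it finishes at 165 + 40 = minute 205.
Sauce reduction needs all of vegetable prep (finishes minute 165, plus 30-minute gap → minute 195); the braise (finishes minute 110, plus 5-minute gap → minute 115). That puts its earliest start at minute 195; it finishes at 195 + 50 = minute 245.
After sauce reduction (finishes minute 245), starch cooking can start at minute 245 and finishes at minute 265.
All tasks are finished once the last one completes. Finish times: Sauce base at 70, The braise at 110, Protein sear at 130, Vegetable prep at 165, Sauce reduction at 245, Starch cooking at 265, Garnish prep at 205. The latest is minute 265.

265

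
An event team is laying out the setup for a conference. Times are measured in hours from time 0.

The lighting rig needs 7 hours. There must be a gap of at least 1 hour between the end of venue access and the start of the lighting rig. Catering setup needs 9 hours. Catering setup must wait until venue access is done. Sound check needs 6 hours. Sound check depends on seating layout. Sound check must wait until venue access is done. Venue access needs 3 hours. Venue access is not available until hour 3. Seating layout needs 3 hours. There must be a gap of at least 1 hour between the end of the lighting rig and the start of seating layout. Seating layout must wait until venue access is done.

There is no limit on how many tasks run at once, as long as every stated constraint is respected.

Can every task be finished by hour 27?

Yes

After its own release at hour 3, venue access can start at hour 3 and finishes at hour 6.
Catering setup cannot begin until venue access (finishes hour 6). It runs from hour 6 to 6 + 9 = hour 15.
The lighting rig waits on venue access (finishes hour 6, plus 1-hour gap → hour 7), so it starts at hour 7 and finishes at 7 + 7 = hour 14.
Seating layout cannot start until the lighting rig (finishes hour 14, plus 1-hour gap → hour 15); venue access (finishes hour 6). The controlling bound is hour 15, so seating layout finishes at 15 + 3 = hour 18.
Sound check needs all of seating layout (finishes hour 18); venue access (finishes hour 6). That puts its earliest start at hour 18; it finishes at 18 + 6 = hour 24.
Every task is finished by hour 24, which is no later than the deadline of 27, so the schedule is feasible.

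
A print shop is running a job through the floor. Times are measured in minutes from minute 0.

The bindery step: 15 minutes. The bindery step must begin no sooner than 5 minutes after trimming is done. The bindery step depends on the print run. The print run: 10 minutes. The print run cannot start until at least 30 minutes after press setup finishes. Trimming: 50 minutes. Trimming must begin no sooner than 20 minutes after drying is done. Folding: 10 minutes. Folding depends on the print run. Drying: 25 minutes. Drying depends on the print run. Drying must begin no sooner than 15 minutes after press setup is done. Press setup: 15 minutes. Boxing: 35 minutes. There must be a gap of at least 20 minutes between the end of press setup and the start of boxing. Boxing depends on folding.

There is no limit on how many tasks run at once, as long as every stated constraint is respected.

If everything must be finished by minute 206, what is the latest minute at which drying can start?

91

The bindery step has no dependents, so it just needs to finish by minute 206. Starting by 206 − 15 = minute 191 achieves that.
Trimming feeds into the bindery step (must start by minute 191, minus 5-minute gap → minute 186); so trimming must finish by minute 186 and therefore start by minute 136.
Drying has to be done before trimming (must start by minute 136, minus 20-minute gap → minute 116). That means finishing by minute 116, i.e. starting by 116 − 25 = minute 91.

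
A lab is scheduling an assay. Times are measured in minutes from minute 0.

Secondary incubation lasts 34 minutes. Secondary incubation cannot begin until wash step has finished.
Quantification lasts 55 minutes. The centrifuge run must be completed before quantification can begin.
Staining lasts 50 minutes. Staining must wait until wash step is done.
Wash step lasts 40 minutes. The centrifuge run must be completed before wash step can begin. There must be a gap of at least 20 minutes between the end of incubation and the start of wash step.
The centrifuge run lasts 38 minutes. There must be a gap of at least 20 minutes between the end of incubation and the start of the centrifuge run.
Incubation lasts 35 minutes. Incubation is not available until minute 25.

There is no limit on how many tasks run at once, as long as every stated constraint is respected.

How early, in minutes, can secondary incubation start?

158

After its own release at minute 25, incubation can start at minute 25 and finishes at minute 60.
The centrifuge run cannot begin until incubation (finishes minute 60, plus 20-minute gap → minute 80). It runs from minute 80 to 80 + 38 = minute 118.
Wash step needs all of the centrifuge run (finishes minute 118); incubation (finishes minute 60, plus 20-minute gap → minute 80). That puts its earliest start at minute 118; it finishes at 118 + 40 = minute 158.
Secondary incubation waits on wash step (finishes minute 158), so the earliest it can start is minute 158.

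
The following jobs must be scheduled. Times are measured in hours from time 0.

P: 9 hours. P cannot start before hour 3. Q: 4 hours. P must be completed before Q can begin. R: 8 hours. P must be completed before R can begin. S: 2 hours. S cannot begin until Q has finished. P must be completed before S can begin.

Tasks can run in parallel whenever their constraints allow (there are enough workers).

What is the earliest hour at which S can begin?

P cannot begin until its own release at hour 3. It runs from hour 3 to 3 + 9 = hour 12.
Q waits on P (finishes hour 12), so it starts at hour 12 and finishes at 12 + 4 = hour 16.
S waits on Q (finishes hour 16); P (finishes hour 12). The latest of these is hour 16, which is the earliest S can start.

16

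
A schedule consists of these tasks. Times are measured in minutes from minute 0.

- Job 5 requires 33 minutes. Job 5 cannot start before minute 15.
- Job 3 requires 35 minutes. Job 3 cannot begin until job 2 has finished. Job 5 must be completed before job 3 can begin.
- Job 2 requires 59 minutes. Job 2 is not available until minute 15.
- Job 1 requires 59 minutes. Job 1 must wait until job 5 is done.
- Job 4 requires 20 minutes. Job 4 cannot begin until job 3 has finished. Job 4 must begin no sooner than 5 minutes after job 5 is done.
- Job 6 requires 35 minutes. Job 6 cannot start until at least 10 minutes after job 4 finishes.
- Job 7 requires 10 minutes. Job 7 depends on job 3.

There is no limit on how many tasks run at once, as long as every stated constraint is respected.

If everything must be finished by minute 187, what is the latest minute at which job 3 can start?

Job 6 has no dependents, so it just needs to finish by minute 187. Starting by 187 − 35 = minute 152 achieves that.
Job 4 has to be done before job 6 (must start by minute 152, minus 10-minute gap → minute 142). That means finishing by minute 142, i.e. starting by 142 − 20 = minute 122.
Job 7 must finish by minute 187; it takes 10 minutes, so it must start by 187 − 10 = minute 177.
For job 3: job 4 (must start by minute 122); job 7 (must start by minute 177). The most restrictive is minute 122; with a 35-minute duration, job 3 must start by minute 87.

87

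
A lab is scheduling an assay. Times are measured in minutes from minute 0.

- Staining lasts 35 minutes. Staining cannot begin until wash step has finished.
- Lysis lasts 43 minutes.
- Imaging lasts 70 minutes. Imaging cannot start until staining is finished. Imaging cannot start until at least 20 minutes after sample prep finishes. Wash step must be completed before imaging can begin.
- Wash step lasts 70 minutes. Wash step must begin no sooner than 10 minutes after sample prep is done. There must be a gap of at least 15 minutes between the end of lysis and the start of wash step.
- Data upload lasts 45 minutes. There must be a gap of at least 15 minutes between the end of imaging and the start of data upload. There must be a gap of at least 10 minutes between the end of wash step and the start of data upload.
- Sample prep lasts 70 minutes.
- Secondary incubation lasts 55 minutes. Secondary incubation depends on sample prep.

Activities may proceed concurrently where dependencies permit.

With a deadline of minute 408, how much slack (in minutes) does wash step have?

Lysis can start immediately at minute 0; it finishes at minute 43.
Nothing blocks sample prep, so it runs from minute 0 to minute 70.
Wash step has to wait for sample prep (finishes minute 70, plus 10-minute gap → minute 80); lysis (finishes minute 43, plus 15-minute gap → minute 58). The latest of these is minute 80, so wash step runs minute 80 to 80 + 70 = minute 150.

Working backward from the deadline:
Nothing follows data upload; the deadline of minute 408 is its only limit. It must start by 408 − 45 = minute 363.
Imaging has to be done before data upload (must start by minute 363, minus 15-minute gap → minute 348). That means finishing by minute 348, i.e. starting by 348 − 70 = minute 278.
Staining has to be done before imaging (must start by minute 278). That means finishing by minute 278, i.e. starting by 278 − 35 = minute 243.
Wash step must finish in time for staining (must start by minute 243); imaging (must start by minute 278); data upload (must start by minute 363, minus 10-minute gap → minute 353). The tightest is minute 243, so wash step must start by 243 − 70 = minute 173.
So wash step can start as early as minute 80 and as late as minute 173, giving 173 − 80 = 93 minutes of slack.

93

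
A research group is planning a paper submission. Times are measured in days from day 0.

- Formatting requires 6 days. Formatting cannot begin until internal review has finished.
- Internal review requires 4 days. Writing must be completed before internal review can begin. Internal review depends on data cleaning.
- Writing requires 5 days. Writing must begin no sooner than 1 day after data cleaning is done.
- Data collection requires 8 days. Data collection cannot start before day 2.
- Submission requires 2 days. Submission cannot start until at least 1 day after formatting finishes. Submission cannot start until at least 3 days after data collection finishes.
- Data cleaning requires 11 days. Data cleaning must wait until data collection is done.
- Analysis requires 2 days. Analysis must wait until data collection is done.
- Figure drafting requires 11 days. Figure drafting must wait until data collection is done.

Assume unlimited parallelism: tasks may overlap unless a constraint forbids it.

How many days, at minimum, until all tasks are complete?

40

Data collection waits on its own release at day 2, so it starts at day 2 and finishes at 2 + 8 = day 10.
Figure drafting waits on data collection (finishes day 10), so it starts at day 10 and finishes at 10 + 11 = day 21.
After data collection (finishes day 10), analysis can start at day 10 and finishes at day 12.
Data cleaning waits on data collection (finishes day 10), so it starts at day 10 and finishes at 10 + 11 = day 21.
Writing waits on data cleaning (finishes day 21, plus 1-day gap → day 22), so it starts at day 22 and finishes at 22 + 5 = day 27.
Internal review cannot start until writing (finishes day 27); data cleaning (finishes day 21). The controlling bound is day 27, so internal review finishes at 27 + 4 = day 31.
Formatting waits on internal review (finishes day 31), so it starts at day 31 and finishes at 31 + 6 = day 37.
Submission cannot start until formatting (finishes day 37, plus 1-day gap → day 38); data collection (finishes day 10, plus 3-day gap → day 13). The controlling bound is day 38, so submission finishes at 38 + 2 = day 40.
All tasks are finished once the last one completes. Finish times: Data collection at 10, Data cleaning at 21, Analysis at 12, Figure drafting at 21, Writing at 27, Internal review at 31, Formatting at 37, Submission at 40. The latest is day 40.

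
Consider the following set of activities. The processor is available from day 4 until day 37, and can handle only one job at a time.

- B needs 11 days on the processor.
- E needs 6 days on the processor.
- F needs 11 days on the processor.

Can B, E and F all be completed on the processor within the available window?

The processor window is 37 − 4 = 33 days.
Running back to back, the jobs need 11 + 6 + 11 = 28 days on the processor.
Since 28 ≤ 33, they fit within the window.

Yes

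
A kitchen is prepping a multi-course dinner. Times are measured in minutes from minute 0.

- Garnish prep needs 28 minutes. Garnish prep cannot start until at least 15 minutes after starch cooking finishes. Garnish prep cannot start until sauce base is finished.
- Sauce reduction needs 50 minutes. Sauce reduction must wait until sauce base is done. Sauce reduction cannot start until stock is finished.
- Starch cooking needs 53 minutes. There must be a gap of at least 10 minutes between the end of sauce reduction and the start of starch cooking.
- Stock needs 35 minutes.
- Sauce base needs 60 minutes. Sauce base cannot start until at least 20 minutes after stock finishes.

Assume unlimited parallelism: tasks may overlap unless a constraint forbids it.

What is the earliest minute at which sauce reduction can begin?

115

Stock can start immediately at minute 0; it finishes at minute 35.
Sauce base waits on stock (finishes minute 35, plus 20-minute gap → minute 55), so it starts at minute 55 and finishes at 55 + 60 = minute 115.
Sauce reduction waits on sauce base (finishes minute 115); stock (finishes minute 35). The latest of these is minute 115, which is the earliest sauce reduction can start.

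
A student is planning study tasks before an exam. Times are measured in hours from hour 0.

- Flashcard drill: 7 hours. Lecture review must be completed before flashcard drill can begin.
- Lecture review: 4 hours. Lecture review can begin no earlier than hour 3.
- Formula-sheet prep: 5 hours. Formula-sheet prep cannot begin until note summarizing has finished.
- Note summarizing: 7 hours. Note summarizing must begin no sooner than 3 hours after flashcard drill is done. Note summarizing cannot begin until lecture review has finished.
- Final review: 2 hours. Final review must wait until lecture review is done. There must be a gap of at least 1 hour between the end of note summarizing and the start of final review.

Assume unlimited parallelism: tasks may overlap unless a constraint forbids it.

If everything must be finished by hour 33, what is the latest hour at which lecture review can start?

7

Nothing follows formula-sheet prep; the deadline of hour 33 is its only limit. It must start by 33 − 5 = hour 28.
Final review must finish by hour 33; it takes 2 hours, so it must start by 33 − 2 = hour 31.
Note summarizing feeds formula-sheet prep (must start by hour 28); final review (must start by hour 31, minus 1-hour gap → hour 30). Taking the minimum, note summarizing must finish by hour 28 and start by 28 − 7 = hour 21.
Flashcard drill has to be done before note summarizing (must start by hour 21, minus 3-hour gap → hour 18). That means finishing by hour 18, i.e. starting by 18 − 7 = hour 11.
Lecture review must finish in time for flashcard drill (must start by hour 11); note summarizing (must start by hour 21); final review (must start by hour 31). The tightest is hour 11, so lecture review must start by 11 − 4 = hour 7.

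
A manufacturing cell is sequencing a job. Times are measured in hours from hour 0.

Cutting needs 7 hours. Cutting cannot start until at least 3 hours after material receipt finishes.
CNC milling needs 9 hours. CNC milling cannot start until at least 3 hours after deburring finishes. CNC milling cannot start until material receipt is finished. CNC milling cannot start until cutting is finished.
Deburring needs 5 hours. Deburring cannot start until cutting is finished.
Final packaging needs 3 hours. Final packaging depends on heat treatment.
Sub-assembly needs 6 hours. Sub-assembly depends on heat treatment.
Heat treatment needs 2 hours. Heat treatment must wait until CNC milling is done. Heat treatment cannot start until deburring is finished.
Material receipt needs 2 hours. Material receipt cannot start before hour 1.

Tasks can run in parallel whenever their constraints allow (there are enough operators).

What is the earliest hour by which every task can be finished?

Material receipt waits on its own release at hour 1, so it starts at hour 1 and finishes at 1 + 2 = hour 3.
After material receipt (finishes hour 3, plus 3-hour gap → hour 6), cutting can start at hour 6 and finishes at hour 13.
Deburring waits on cutting (finishes hour 13), so it starts at hour 13 and finishes at 13 + 5 = hour 18.
CNC milling has to wait for deburring (finishes hour 18, plus 3-hour gap → hour 21); material receipt (finishes hour 3); cutting (finishes hour 13). The latest of these is hour 21, so CNC milling runs hour 21 to 21 + 9 = hour 30.
For heat treatment: CNC milling (finishes hour 30); deburring (finishes hour 18). Taking the maximum gives a start of hour 30, and it finishes at 30 + 2 = hour 32.
Final packaging waits on heat treatment (finishes hour 32), so it starts at hour 32 and finishes at 32 + 3 = hour 35.
Sub-assembly cannot begin until heat treatment (finishes hour 32). It runs from hour 32 to 32 + 6 = hour 38.
All tasks are finished once the last one completes. Finish times: Material receipt at 3, Cutting at 13, Deburring at 18, CNC milling at 30, Heat treatment at 32, Sub-assembly at 38, Final packaging at 35. The latest is hour 38.

38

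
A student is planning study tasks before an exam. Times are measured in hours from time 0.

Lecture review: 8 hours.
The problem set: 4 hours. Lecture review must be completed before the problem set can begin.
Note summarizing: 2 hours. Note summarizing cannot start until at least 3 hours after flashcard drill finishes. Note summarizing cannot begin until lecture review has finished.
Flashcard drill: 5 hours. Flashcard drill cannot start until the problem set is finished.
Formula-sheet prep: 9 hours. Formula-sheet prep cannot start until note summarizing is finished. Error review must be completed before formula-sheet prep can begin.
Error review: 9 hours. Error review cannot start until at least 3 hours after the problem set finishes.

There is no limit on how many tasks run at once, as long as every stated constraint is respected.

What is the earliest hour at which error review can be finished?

24

Nothing blocks lecture review, so it runs from hour 0 to hour 8.
After lecture review (finishes hour 8), the problem set can start at hour 8 and finishes at hour 12.
After the problem set (finishes hour 12, plus 3-hour gap → hour 15), error review can start at hour 15 and finishes at hour 24.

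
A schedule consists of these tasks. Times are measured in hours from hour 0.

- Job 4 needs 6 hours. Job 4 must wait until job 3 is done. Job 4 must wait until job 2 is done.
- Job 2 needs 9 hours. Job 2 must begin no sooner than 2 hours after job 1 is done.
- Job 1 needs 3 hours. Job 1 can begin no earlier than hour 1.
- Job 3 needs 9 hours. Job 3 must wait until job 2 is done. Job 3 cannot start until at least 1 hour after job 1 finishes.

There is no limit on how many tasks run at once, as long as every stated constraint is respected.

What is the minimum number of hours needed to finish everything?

Job 1 waits on its own release at hour 1, so it starts at hour 1 and finishes at 1 + 3 = hour 4.
Job 2 cannot begin until job 1 (finishes hour 4, plus 2-hour gap → hour 6). It runs from hour 6 to 6 + 9 = hour 15.
For job 3: job 2 (finishes hour 15); job 1 (finishes hour 4, plus 1-hour gap → hour 5). Taking the maximum gives a start of hour 15, and it finishes at 15 + 9 = hour 24.
For job 4: job 3 (finishes hour 24); job 2 (finishes hour 15). Taking the maximum gives a start of hour 24, and it finishes at 24 + 6 = hour 30.
All tasks are finished once the last one completes. Finish times: Job 1 at 4, Job 2 at 15, Job 3 at 24, Job 4 at 30. The latest is hour 30.

30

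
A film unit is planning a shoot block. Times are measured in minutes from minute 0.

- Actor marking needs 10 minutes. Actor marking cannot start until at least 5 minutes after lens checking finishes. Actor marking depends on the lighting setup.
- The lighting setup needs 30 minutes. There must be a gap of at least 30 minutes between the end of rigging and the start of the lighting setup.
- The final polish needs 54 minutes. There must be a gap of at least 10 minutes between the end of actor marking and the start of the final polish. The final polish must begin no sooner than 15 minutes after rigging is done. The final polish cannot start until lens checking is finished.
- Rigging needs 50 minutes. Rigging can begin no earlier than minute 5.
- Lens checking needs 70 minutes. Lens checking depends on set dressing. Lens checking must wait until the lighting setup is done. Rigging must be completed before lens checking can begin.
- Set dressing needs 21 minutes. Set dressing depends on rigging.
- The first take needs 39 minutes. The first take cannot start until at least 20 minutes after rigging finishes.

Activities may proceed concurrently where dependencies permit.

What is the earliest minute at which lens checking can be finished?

185

Rigging waits on its own release at minute 5, so it starts at minute 5 and finishes at 5 + 50 = minute 55.
The lighting setup cannot begin until rigging (finishes minute 55, plus 30-minute gap → minute 85). It runs from minute 85 to 85 + 30 = minute 115.
After rigging (finishes minute 55), set dressing can start at minute 55 and finishes at minute 76.
For lens checking: set dressing (finishes minute 76); the lighting setup (finishes minute 115); rigging (finishes minute 55). Taking the maximum gives a start of minute 115, and it finishes at 115 + 70 = minute 185.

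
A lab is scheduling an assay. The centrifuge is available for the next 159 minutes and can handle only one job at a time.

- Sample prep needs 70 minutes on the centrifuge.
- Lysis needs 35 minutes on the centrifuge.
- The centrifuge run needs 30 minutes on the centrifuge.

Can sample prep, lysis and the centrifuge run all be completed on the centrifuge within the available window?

Running back to back, the jobs need 70 + 35 + 30 = 135 minutes on the centrifuge.
Since 135 ≤ 159, they fit within the window.

Yes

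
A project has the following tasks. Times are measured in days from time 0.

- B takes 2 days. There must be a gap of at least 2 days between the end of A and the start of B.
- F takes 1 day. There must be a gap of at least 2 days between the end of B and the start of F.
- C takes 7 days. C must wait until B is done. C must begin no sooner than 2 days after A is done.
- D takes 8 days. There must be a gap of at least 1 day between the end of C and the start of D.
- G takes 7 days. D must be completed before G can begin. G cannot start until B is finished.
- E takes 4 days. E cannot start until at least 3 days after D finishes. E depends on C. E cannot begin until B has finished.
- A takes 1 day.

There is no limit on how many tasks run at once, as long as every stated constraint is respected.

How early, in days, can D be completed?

21

A can start immediately at day 0; it finishes at day 1.
B waits on A (finishes day 1, plus 2-day gap → day 3), so it starts at day 3 and finishes at 3 + 2 = day 5.
C has to wait for B (finishes day 5); A (finishes day 1, plus 2-day gap → day 3). The latest of these is day 5, so C runs day 5 to 5 + 7 = day 12.
D cannot begin until C (finishes day 12, plus 1-day gap → day 13). It runs from day 13 to 13 + 8 = day 21.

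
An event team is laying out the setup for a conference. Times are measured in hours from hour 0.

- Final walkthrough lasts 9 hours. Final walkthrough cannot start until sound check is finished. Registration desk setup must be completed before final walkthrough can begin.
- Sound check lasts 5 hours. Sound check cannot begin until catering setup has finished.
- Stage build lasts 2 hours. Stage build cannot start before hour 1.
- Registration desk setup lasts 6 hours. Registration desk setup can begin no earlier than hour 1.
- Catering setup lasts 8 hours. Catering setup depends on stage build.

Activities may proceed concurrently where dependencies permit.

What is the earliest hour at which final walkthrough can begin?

16

Registration desk setup waits on its own release at hour 1, so it starts at hour 1 and finishes at 1 + 6 = hour 7.
Stage build cannot begin until its own release at hour 1. It runs from hour 1 to 1 + 2 = hour 3.
Catering setup cannot begin until stage build (finishes hour 3). It runs from hour 3 to 3 + 8 = hour 11.
After catering setup (finishes hour 11), sound check can start at hour 11 and finishes at hour 16.
Final walkthrough waits on sound check (finishes hour 16); registration desk setup (finishes hour 7). The latest of these is hour 16, which is the earliest final walkthrough can start.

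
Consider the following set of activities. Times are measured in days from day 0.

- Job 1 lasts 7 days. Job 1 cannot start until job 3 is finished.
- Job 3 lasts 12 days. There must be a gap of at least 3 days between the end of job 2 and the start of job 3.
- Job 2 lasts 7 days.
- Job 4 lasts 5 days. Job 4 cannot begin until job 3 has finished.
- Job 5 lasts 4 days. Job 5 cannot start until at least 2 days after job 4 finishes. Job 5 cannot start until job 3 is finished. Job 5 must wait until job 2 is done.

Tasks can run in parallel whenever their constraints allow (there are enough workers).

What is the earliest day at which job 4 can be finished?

27

Job 2 has no prerequisites, so it starts at day 0 and finishes at day 7.
After job 2 (finishes day 7, plus 3-day gap → day 10), job 3 can start at day 10 and finishes at day 22.
Job 4 cannot begin until job 3 (finishes day 22). It runs from day 22 to 22 + 5 = day 27.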